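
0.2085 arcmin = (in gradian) 0.003861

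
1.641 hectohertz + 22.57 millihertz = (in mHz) 1.641e+05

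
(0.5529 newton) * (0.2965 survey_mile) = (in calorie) 63.06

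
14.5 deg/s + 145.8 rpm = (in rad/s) 15.52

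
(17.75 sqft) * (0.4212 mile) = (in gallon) 2.953e+05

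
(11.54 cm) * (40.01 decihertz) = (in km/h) 1.662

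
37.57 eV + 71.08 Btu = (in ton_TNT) 1.792e-05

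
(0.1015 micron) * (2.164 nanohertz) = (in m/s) 2.196e-16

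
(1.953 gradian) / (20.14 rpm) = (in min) 0.0002424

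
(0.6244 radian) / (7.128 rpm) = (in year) 2.653e-08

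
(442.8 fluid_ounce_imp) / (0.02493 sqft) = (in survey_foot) 17.82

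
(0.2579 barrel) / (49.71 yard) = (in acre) 2.229e-07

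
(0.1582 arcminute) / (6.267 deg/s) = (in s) 0.0004207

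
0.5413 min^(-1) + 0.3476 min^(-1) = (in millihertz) 14.82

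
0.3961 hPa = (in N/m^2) 39.61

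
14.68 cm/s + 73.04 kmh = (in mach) 0.06002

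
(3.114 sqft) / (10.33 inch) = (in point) 3125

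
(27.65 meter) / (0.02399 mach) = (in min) 0.05642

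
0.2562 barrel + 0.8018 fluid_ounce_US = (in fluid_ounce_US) 1378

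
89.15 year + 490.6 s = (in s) 2.811e+09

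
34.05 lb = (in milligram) 1.544e+07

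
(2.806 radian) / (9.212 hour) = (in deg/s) 0.004848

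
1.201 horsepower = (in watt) 895.6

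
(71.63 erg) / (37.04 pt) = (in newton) 0.0005482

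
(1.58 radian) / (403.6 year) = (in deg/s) 7.112e-09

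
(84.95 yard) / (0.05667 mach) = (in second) 4.026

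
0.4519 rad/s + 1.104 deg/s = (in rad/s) 0.4712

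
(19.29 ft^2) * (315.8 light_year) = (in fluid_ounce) 1.81e+23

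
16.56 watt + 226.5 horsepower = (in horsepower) 226.5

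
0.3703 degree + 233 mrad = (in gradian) 15.24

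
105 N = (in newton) 105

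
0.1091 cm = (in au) 7.293e-15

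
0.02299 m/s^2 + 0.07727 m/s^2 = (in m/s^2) 0.1003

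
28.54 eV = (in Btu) 4.334e-21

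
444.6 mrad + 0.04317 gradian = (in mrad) 445.3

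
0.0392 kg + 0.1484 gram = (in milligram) 3.935e+04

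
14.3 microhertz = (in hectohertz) 1.43e-07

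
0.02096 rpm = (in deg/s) 0.1258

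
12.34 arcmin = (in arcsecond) 740.4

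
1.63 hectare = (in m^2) 1.63e+04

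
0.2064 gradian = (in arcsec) 668.7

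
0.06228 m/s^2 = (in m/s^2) 0.06228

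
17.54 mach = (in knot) 1.161e+04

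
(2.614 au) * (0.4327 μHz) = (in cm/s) 1.692e+07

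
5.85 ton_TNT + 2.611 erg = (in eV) 1.528e+29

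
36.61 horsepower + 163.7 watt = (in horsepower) 36.83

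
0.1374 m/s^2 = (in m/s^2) 0.1374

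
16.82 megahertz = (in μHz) 1.682e+13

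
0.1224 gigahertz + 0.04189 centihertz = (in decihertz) 1.224e+09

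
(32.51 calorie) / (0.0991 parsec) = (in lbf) 1e-14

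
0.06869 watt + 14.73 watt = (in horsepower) 0.01985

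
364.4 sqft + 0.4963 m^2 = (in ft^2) 369.7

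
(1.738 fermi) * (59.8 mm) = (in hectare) 1.039e-20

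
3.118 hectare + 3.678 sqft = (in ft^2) 3.356e+05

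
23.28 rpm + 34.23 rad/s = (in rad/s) 36.67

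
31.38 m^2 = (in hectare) 0.003138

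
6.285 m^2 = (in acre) 0.001553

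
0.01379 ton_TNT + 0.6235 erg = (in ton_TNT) 0.01379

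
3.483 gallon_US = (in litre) 13.18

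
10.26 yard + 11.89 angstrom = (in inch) 369.4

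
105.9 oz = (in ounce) 105.9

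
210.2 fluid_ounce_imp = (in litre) 5.972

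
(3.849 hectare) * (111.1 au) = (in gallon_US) 1.69e+20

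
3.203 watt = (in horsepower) 0.004295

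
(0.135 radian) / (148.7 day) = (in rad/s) 1.051e-08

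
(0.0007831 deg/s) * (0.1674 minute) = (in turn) 2.185e-05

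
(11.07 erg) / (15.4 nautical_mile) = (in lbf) 8.726e-12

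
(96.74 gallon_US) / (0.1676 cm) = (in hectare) 0.02185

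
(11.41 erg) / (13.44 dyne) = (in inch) 0.3342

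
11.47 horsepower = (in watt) 8553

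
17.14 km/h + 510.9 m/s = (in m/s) 515.7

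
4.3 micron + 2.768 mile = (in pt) 1.263e+07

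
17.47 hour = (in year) 0.001994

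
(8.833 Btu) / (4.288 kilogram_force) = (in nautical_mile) 0.1197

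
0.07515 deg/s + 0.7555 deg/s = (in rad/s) 0.0145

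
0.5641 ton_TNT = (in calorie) 5.641e+08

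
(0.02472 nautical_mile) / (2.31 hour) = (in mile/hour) 0.01231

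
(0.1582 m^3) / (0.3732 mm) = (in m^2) 423.9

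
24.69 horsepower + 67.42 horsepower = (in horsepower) 92.11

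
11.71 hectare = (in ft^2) 1.26e+06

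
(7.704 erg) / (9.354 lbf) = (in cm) 1.852e-06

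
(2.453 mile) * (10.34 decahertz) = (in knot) 7.935e+05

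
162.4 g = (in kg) 0.1624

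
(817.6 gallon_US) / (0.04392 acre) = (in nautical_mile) 9.402e-06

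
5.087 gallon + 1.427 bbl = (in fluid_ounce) 8323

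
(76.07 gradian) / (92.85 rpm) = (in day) 1.422e-06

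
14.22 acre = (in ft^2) 6.194e+05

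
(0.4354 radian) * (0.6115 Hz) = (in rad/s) 0.2662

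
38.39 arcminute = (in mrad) 11.17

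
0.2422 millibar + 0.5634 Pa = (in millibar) 0.2478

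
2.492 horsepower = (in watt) 1858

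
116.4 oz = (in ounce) 116.4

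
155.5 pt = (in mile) 3.409e-05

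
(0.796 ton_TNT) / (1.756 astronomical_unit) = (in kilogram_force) 0.001293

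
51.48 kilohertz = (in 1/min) 3.089e+06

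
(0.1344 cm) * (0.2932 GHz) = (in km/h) 1.419e+06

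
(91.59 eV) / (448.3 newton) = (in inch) 1.289e-18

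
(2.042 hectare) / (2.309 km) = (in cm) 884.4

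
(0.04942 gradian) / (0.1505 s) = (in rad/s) 0.005158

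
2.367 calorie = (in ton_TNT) 2.367e-09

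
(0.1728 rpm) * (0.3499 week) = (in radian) 3829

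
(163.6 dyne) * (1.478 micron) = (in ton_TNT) 5.779e-19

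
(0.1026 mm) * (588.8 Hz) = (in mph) 0.1351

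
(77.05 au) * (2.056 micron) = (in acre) 5856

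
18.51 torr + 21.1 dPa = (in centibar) 2.47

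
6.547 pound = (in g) 2970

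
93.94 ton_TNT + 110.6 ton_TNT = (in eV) 5.341e+30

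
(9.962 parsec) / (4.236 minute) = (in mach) 3.552e+12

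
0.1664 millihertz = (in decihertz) 0.001664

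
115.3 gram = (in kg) 0.1153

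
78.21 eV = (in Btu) 1.188e-20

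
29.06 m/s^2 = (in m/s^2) 29.06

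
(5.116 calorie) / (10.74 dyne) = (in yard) 2.18e+05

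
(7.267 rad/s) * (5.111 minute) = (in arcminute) 7.661e+06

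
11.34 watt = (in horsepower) 0.01521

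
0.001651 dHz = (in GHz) 1.651e-13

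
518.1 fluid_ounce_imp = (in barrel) 0.09259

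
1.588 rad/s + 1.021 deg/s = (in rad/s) 1.606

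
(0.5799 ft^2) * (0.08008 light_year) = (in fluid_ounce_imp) 1.437e+18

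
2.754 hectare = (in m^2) 2.754e+04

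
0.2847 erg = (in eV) 1.777e+11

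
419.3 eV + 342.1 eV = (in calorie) 2.916e-17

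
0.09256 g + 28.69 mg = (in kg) 0.0001213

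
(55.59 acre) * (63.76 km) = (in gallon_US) 3.789e+12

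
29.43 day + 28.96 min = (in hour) 706.8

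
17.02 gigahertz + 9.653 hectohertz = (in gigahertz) 17.02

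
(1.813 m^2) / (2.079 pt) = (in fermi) 2.472e+18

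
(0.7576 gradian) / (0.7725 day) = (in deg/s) 1.022e-05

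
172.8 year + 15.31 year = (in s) 5.932e+09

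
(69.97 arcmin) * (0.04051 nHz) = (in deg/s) 4.724e-11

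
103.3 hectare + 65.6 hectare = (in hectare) 168.9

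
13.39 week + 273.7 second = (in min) 1.35e+05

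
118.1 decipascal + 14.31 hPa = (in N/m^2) 1443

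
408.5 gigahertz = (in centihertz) 4.085e+13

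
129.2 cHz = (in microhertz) 1.292e+06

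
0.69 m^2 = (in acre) 0.0001705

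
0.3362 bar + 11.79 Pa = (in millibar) 336.3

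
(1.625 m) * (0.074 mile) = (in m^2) 193.5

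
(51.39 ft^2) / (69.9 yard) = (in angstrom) 7.47e+08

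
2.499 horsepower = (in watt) 1864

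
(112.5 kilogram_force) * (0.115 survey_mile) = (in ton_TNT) 4.88e-05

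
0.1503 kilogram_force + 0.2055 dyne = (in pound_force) 0.3314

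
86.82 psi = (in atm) 5.908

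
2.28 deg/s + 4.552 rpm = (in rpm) 4.932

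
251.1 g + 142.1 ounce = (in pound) 9.435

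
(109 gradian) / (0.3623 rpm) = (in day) 0.0005223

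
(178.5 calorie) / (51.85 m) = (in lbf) 3.238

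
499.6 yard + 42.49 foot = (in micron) 4.698e+08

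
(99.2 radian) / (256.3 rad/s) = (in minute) 0.006451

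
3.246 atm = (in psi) 47.7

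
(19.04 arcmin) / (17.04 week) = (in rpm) 5.132e-09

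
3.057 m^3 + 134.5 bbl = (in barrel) 153.7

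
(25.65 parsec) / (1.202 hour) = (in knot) 3.555e+14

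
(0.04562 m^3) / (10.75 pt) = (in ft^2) 129.5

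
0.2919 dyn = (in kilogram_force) 2.977e-07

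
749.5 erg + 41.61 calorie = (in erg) 1.741e+09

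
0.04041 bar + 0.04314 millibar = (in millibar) 40.45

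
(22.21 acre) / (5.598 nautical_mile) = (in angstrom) 8.669e+10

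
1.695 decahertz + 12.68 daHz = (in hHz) 1.438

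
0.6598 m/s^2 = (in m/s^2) 0.6598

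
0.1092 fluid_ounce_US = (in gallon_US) 0.0008531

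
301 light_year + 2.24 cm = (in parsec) 92.29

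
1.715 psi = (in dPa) 1.182e+05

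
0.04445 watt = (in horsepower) 5.961e-05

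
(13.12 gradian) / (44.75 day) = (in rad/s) 5.33e-08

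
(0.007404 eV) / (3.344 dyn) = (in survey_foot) 1.164e-16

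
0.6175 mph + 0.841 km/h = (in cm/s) 50.97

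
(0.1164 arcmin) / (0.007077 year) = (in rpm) 1.449e-09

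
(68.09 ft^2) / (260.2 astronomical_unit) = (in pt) 4.607e-10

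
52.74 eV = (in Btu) 8.009e-21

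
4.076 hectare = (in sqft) 4.387e+05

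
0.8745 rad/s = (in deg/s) 50.11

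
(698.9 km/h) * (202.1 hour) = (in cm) 1.412e+10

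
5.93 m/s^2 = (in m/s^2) 5.93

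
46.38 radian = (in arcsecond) 9.567e+06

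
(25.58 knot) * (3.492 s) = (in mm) 4.595e+04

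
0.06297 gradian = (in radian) 0.0009891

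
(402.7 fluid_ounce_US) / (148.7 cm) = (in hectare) 8.009e-07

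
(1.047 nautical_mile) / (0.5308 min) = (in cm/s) 6088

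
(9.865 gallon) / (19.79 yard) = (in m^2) 0.002064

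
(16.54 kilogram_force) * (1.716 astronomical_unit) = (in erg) 4.164e+20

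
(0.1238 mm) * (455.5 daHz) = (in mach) 0.001656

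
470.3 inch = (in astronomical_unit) 7.985e-11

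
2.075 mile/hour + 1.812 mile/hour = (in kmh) 6.256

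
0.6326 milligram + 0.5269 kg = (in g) 526.9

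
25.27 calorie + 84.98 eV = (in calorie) 25.27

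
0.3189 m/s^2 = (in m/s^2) 0.3189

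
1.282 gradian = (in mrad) 20.14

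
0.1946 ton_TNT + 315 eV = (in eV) 5.082e+27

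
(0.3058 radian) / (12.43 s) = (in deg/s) 1.41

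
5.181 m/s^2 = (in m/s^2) 5.181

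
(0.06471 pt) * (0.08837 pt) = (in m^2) 7.117e-10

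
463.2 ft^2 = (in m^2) 43.03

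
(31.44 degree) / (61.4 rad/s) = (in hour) 2.482e-06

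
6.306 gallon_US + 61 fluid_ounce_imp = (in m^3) 0.0256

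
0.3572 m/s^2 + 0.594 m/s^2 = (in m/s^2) 0.9512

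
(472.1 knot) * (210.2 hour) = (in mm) 1.838e+11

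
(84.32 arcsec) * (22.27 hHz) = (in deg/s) 52.16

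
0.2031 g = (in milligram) 203.1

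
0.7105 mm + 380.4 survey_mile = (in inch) 2.41e+07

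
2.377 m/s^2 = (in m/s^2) 2.377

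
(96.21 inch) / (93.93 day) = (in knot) 5.853e-07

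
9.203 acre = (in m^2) 3.724e+04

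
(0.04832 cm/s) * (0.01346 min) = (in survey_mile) 2.425e-07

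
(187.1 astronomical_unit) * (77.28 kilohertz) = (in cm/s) 2.163e+20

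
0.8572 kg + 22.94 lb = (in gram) 1.126e+04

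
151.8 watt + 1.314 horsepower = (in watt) 1132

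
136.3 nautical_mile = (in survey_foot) 8.282e+05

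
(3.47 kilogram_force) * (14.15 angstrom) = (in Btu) 4.564e-11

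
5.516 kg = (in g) 5516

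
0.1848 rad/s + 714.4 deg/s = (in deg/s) 725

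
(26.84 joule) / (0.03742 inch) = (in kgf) 2880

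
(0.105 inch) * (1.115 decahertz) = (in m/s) 0.02974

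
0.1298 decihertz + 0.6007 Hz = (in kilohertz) 0.0006137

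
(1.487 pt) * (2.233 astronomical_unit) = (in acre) 4.33e+04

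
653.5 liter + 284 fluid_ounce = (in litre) 661.9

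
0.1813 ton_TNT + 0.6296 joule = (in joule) 7.586e+08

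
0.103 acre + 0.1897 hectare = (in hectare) 0.2314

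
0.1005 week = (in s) 6.078e+04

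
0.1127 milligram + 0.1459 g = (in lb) 0.0003219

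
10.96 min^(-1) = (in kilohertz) 0.0001827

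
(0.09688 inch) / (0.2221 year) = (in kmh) 1.265e-09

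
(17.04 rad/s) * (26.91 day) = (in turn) 6.305e+06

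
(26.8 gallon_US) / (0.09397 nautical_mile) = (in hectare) 5.829e-08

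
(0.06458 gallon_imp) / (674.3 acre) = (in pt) 3.05e-07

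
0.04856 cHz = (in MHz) 4.856e-10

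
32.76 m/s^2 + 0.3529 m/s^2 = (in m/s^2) 33.11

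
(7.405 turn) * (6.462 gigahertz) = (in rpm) 2.871e+12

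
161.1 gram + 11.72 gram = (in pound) 0.381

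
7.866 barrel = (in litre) 1251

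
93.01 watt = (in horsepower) 0.1247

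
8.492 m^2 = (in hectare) 0.0008492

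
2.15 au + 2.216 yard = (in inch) 1.266e+13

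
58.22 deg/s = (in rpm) 9.703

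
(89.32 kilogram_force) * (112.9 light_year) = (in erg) 9.356e+27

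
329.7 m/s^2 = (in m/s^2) 329.7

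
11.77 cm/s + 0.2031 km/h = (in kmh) 0.6268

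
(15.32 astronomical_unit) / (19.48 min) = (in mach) 5.759e+06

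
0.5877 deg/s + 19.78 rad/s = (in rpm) 189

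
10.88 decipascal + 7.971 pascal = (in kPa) 0.009059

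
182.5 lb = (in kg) 82.78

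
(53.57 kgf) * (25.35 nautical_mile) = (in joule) 2.466e+07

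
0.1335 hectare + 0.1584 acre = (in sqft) 2.127e+04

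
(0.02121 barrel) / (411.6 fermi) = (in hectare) 8.193e+05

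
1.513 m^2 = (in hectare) 0.0001513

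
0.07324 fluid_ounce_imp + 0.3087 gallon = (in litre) 1.171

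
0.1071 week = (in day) 0.7497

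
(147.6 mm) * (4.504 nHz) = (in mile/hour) 1.487e-09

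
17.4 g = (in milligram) 1.74e+04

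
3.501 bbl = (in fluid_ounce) 1.882e+04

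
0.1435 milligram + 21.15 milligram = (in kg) 2.129e-05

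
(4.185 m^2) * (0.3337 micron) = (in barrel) 8.784e-06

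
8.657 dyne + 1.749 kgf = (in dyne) 1.715e+06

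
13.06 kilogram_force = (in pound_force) 28.79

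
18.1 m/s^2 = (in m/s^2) 18.1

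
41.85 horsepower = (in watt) 3.121e+04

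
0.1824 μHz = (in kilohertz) 1.824e-10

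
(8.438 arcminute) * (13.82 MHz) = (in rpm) 3.239e+05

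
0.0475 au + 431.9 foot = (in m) 7.106e+09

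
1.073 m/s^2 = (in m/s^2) 1.073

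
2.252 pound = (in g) 1021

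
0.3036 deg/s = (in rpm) 0.0506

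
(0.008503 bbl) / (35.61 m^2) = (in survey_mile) 2.359e-08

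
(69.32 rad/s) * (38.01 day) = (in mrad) 2.277e+11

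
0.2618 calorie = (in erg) 1.095e+07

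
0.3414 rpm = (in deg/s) 2.048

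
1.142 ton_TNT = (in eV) 2.982e+28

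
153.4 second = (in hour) 0.04261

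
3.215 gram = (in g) 3.215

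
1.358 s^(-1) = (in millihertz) 1358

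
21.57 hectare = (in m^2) 2.157e+05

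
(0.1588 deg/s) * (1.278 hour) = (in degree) 730.6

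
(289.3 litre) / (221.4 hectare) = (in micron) 0.1307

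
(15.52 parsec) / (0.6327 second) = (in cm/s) 7.569e+19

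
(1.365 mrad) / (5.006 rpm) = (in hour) 7.233e-07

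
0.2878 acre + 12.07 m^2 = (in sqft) 1.267e+04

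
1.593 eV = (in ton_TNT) 6.1e-29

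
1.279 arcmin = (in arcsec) 76.74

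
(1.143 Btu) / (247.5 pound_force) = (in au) 7.322e-12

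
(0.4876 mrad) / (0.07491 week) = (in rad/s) 1.076e-08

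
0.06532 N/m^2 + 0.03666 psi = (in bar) 0.002528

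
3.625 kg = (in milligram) 3.625e+06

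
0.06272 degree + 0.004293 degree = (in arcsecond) 241.2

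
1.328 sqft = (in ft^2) 1.328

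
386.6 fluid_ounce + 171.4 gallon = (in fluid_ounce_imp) 2.324e+04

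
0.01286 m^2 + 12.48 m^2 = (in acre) 0.003087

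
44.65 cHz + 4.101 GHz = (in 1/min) 2.461e+11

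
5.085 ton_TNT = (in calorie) 5.085e+09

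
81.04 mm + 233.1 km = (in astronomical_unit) 1.558e-06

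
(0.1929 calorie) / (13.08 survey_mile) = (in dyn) 3.834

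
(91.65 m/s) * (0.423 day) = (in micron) 3.35e+12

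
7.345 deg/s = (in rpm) 1.224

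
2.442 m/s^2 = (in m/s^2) 2.442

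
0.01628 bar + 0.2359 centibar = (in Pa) 1864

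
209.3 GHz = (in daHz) 2.093e+10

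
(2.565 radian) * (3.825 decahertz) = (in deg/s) 5621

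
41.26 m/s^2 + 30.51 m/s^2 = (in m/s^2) 71.77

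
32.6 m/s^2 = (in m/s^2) 32.6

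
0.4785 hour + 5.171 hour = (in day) 0.2354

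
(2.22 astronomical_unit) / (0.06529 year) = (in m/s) 1.613e+05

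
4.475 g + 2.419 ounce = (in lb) 0.1611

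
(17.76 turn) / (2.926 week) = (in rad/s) 6.306e-05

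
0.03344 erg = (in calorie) 7.992e-10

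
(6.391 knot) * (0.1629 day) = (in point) 1.312e+08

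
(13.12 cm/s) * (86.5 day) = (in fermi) 9.805e+20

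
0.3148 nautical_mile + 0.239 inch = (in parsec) 1.889e-14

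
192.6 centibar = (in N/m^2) 1.926e+05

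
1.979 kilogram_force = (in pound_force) 4.363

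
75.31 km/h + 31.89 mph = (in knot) 68.38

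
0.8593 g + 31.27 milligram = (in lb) 0.001963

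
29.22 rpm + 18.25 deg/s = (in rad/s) 3.378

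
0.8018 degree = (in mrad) 13.99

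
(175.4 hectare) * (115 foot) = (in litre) 6.148e+10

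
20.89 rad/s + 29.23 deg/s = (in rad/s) 21.4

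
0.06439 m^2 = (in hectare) 6.439e-06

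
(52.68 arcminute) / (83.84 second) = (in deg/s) 0.01047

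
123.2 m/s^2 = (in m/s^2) 123.2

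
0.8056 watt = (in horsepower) 0.00108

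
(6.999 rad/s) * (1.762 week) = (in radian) 7.459e+06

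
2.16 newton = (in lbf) 0.4856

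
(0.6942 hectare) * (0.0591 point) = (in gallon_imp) 31.84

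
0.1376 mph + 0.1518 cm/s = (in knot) 0.1225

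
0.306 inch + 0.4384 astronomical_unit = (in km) 6.558e+07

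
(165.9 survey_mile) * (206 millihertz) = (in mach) 161.5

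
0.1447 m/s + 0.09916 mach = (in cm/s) 3391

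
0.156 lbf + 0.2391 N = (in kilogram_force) 0.09514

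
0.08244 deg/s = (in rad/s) 0.001439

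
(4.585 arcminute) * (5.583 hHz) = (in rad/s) 0.7446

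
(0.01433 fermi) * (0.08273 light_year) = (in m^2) 0.01122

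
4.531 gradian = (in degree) 4.078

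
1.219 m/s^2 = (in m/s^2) 1.219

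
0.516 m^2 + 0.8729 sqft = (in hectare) 5.971e-05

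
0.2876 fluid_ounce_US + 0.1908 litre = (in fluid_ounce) 6.739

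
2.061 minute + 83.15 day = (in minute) 1.197e+05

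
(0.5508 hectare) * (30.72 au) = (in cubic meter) 2.531e+16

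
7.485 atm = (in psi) 110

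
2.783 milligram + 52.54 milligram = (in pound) 0.000122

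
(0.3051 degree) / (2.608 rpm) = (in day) 2.257e-07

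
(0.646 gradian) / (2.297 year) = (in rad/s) 1.401e-10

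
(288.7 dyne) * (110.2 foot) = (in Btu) 9.191e-05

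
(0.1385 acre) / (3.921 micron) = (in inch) 5.628e+09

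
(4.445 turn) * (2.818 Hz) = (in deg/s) 4509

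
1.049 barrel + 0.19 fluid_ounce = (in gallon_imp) 36.69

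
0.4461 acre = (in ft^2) 1.943e+04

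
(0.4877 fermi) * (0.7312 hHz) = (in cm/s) 3.566e-12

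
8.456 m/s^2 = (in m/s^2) 8.456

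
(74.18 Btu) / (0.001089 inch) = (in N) 2.829e+09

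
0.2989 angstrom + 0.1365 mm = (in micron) 136.5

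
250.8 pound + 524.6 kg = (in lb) 1407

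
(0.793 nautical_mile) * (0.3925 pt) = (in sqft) 2.189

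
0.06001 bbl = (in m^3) 0.009541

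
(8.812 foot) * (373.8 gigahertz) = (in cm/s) 1.004e+14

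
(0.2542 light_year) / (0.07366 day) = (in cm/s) 3.779e+13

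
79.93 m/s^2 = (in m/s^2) 79.93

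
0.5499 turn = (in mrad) 3455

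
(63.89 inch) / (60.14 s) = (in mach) 7.925e-05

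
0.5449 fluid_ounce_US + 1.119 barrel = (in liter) 177.9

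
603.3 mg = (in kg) 0.0006033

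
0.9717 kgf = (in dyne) 9.529e+05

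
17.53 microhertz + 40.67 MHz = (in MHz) 40.67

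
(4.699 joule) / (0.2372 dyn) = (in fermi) 1.981e+21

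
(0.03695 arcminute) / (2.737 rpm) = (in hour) 1.042e-08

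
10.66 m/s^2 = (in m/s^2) 10.66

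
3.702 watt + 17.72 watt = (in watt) 21.42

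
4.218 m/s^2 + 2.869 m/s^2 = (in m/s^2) 7.087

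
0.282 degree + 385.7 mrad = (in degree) 22.38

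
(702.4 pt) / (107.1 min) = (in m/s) 3.856e-05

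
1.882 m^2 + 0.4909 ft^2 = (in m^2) 1.928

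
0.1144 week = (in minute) 1153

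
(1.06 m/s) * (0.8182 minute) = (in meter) 52.04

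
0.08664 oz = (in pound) 0.005415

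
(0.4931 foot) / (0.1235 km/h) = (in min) 0.07302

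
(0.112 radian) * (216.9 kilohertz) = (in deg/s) 1.392e+06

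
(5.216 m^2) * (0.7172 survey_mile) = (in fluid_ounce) 2.036e+08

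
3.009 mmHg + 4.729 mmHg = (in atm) 0.01018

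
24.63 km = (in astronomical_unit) 1.646e-07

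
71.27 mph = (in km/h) 114.7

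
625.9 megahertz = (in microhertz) 6.259e+14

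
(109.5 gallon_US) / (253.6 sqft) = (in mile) 1.093e-05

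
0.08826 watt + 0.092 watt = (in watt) 0.1803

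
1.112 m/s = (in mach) 0.003266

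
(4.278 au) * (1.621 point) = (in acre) 9.043e+04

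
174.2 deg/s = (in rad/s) 3.04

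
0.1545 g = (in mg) 154.5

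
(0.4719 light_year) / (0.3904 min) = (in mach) 5.598e+11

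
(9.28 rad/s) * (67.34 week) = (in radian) 3.779e+08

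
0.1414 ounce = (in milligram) 4009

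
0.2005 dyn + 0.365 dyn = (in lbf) 1.271e-06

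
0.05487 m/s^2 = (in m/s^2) 0.05487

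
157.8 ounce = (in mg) 4.474e+06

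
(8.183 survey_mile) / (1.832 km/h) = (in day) 0.2995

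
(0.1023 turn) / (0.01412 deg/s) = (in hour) 0.7245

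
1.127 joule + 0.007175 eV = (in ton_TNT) 2.694e-10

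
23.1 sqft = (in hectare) 0.0002146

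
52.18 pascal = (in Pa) 52.18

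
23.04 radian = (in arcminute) 7.921e+04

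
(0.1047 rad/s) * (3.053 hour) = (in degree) 6.593e+04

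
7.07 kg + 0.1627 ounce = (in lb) 15.6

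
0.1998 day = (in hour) 4.795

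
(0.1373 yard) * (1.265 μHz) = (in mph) 3.553e-07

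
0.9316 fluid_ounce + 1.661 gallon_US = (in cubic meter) 0.006315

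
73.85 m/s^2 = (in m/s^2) 73.85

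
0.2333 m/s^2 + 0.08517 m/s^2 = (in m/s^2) 0.3185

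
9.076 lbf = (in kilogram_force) 4.117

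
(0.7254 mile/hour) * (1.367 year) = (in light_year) 1.478e-09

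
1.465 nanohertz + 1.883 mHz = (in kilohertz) 1.883e-06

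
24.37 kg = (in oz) 859.6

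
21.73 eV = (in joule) 3.482e-18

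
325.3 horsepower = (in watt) 2.426e+05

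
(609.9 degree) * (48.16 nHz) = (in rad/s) 5.127e-07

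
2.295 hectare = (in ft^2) 2.47e+05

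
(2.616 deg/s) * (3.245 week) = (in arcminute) 3.08e+08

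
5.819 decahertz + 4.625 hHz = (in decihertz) 5207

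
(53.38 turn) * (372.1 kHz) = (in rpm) 1.192e+09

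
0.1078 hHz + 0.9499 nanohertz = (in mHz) 1.078e+04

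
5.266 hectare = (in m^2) 5.266e+04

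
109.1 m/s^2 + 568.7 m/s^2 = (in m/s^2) 677.8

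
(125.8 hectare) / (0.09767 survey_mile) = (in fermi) 8.003e+18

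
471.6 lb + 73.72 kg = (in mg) 2.876e+08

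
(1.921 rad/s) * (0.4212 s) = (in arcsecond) 1.669e+05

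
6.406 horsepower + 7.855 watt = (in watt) 4785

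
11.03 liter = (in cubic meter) 0.01103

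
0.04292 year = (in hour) 376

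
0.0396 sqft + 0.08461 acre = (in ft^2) 3686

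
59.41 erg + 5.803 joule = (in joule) 5.803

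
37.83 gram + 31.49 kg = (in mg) 3.153e+07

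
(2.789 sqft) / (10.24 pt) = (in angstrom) 7.173e+11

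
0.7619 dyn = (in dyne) 0.7619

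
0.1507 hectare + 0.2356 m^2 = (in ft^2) 1.622e+04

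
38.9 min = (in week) 0.003859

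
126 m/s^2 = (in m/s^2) 126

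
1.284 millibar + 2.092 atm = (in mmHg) 1591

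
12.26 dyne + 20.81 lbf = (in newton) 92.57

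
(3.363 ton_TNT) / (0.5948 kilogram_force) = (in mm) 2.412e+12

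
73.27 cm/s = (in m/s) 0.7327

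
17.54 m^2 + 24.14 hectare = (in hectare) 24.14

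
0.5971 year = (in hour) 5231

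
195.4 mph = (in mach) 0.2565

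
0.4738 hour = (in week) 0.00282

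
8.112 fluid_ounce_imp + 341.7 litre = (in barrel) 2.151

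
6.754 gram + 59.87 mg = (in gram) 6.814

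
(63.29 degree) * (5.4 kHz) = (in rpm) 5.696e+04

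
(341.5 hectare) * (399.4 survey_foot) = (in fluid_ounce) 1.406e+13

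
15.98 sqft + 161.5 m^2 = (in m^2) 163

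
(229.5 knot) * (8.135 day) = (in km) 8.298e+04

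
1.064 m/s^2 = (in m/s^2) 1.064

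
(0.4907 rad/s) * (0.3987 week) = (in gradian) 7.533e+06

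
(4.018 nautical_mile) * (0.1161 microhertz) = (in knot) 0.001679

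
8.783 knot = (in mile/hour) 10.11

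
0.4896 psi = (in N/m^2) 3376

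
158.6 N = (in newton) 158.6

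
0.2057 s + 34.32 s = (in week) 5.709e-05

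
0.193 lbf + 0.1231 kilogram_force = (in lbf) 0.4644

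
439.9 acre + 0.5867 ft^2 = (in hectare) 178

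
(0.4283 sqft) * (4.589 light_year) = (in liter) 1.728e+18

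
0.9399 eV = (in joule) 1.506e-19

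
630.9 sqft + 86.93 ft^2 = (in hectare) 0.006669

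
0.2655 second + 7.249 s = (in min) 0.1252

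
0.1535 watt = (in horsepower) 0.0002058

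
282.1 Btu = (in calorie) 7.114e+04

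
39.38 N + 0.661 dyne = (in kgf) 4.016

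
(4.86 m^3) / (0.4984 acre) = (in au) 1.611e-14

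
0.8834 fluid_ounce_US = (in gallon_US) 0.006902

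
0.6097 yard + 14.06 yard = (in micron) 1.341e+07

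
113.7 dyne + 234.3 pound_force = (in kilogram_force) 106.3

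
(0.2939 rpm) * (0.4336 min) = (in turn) 0.1274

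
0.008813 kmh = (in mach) 7.19e-06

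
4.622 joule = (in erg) 4.622e+07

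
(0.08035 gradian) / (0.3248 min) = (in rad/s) 6.476e-05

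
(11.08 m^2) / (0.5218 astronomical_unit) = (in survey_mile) 8.82e-14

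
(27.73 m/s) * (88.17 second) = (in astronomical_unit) 1.634e-08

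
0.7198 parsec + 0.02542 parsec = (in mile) 1.429e+13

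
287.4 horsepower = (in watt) 2.143e+05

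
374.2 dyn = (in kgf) 0.0003816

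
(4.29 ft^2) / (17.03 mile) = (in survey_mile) 9.036e-09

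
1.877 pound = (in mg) 8.514e+05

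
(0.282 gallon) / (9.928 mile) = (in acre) 1.651e-11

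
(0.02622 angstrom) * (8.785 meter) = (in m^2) 2.303e-11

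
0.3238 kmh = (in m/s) 0.08994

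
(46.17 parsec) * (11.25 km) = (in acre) 3.96e+18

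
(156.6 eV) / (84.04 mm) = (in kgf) 3.044e-17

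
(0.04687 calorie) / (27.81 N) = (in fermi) 7.052e+12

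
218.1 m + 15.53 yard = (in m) 232.3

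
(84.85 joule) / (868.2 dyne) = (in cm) 9.773e+05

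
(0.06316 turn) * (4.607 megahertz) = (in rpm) 1.746e+07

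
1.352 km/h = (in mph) 0.8401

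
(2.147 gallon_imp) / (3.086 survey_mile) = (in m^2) 1.965e-06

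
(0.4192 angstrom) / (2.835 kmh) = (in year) 1.688e-18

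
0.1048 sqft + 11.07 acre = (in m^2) 4.48e+04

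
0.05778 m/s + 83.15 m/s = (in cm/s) 8321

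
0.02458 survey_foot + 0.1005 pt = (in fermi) 7.527e+12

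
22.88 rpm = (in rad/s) 2.396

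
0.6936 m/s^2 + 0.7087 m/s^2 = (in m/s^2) 1.402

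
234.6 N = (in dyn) 2.346e+07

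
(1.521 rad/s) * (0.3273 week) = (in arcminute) 1.035e+09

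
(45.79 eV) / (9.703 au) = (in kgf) 5.154e-31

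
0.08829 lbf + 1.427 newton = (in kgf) 0.1856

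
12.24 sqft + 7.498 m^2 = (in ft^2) 92.95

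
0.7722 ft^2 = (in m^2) 0.07174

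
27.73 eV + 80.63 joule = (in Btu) 0.07642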